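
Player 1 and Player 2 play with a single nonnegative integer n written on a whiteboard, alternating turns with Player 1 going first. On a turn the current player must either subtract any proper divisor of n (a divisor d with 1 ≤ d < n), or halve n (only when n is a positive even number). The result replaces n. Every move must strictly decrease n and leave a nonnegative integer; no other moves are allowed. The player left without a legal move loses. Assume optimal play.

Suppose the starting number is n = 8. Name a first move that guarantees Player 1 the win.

Build the W/L table. Terminal = L. A non-terminal position is W if it has a move to some L; otherwise it is L.
n=0: no move → L
n=1: no move → L
n=2: →1(L), so W
n=3: →2(W) only, which is W, so L
n=4: →3(L), so W
n=5: →4(W) only, which is W, so L
n=6: →3(L), so W
n=7: →6(W) only, which is W, so L
n=8: →7(L), so W
From 8, the L positions reachable in one move are: 7.

Move to 7.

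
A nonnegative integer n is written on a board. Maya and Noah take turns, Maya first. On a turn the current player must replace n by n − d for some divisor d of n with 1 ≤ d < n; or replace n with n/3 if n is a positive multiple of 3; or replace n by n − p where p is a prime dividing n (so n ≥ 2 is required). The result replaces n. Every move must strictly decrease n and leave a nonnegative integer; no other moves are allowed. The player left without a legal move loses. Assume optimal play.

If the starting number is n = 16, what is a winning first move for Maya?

Move to 14.

Classify positions by backward induction: terminal positions (no move available) are L. From any other position, the mover wins iff some move reaches an L.
n=0: no move → L
n=1: no move → L
n=2: can move to 0, which is L ⇒ W
n=3: can move to 0, which is L ⇒ W
n=4: moves to 2(W), 3(W); every one is W ⇒ L
n=5: can move to 0, which is L ⇒ W
n=6: can move to 4, which is L ⇒ W
n=7: can move to 0, which is L ⇒ W
n=8: can move to 4, which is L ⇒ W
n=9: moves to 3(W), 6(W), 8(W); every one is W ⇒ L
n=10: can move to 9, which is L ⇒ W
n=11: can move to 0, which is L ⇒ W
n=12: can move to 4, which is L ⇒ W
n=13: can move to 0, which is L ⇒ W
n=14: moves to 7(W), 12(W), 13(W); every one is W ⇒ L
n=15: can move to 14, which is L ⇒ W
n=16: can move to 14, which is L ⇒ W
From 16, the L positions reachable in one move are: 14.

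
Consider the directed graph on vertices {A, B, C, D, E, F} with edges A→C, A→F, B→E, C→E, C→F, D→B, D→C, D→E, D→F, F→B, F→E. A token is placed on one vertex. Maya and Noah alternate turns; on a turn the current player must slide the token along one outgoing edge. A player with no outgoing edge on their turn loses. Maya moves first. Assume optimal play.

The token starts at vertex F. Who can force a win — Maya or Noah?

Work bottom-up. With no move the player to move loses. Otherwise the position is W if at least one move leads to an L position for the opponent, and L if every move leads to a W.
Every edge goes from a vertex to one that appears earlier in the order E, B, F, C, A, D, so processing vertices in that order labels each vertex after all of its successors.
E: no outgoing edge → L
B: can move to E, which is L ⇒ W
F: can move to E, which is L ⇒ W
C: can move to E, which is L ⇒ W
A: moves to C(W), F(W); every one is W ⇒ L
D: can move to E, which is L ⇒ W
The starting position F is W: Maya should move to E, handing over an L position.

Maya wins.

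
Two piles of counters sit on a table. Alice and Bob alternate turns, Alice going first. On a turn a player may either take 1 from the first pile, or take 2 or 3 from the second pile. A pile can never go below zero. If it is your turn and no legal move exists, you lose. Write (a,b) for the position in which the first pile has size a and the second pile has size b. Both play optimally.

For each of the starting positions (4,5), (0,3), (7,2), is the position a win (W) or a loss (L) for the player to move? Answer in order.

Work bottom-up. With no move the player to move loses. Otherwise the position is W if at least one move leads to an L position for the opponent, and L if every move leads to a W.
No move ever increases a pile, so every position that can arise here has a ≤ 7 and b ≤ 5; it is enough to label the cells with 0 ≤ a ≤ 7 and 0 ≤ b ≤ 5.
Every move lowers a or b (never raises either), so fill the grid row by row in increasing a, and left to right within a row: each cell's successors are then already labelled.
      b=0  b=1  b=2  b=3  b=4  b=5
a=0:    L    L    W    W    W    L
a=1:    W    W    L    L    W    W
a=2:    L    L    W    W    W    L
a=3:    W    W    L    L    W    W
a=4:    L    L    W    W    W    L
a=5:    W    W    L    L    W    W
a=6:    L    L    W    W    W    L
a=7:    W    W    L    L    W    W
Cells with no legal move (terminal, hence L): (0,0), (0,1).
The remaining L cells, each justified by listing all of its moves:
(0,5): only reaches (0,3)(W), (0,2)(W), all W → L
(1,2): only reaches (0,2)(W), (1,0)(W), all W → L
(1,3): only reaches (0,3)(W), (1,1)(W), (1,0)(W), all W → L
(2,0): only reaches (1,0)(W), which is W → L
(2,1): only reaches (1,1)(W), which is W → L
(2,5): only reaches (1,5)(W), (2,3)(W), (2,2)(W), all W → L
(3,2): only reaches (2,2)(W), (3,0)(W), all W → L
(3,3): only reaches (2,3)(W), (3,1)(W), (3,0)(W), all W → L
(4,0): only reaches (3,0)(W), which is W → L
(4,1): only reaches (3,1)(W), which is W → L
(4,5): only reaches (3,5)(W), (4,3)(W), (4,2)(W), all W → L
(5,2): only reaches (4,2)(W), (5,0)(W), all W → L
(5,3): only reaches (4,3)(W), (5,1)(W), (5,0)(W), all W → L
(6,0): only reaches (5,0)(W), which is W → L
(6,1): only reaches (5,1)(W), which is W → L
(6,5): only reaches (5,5)(W), (6,3)(W), (6,2)(W), all W → L
(7,2): only reaches (6,2)(W), (7,0)(W), all W → L
(7,3): only reaches (6,3)(W), (7,1)(W), (7,0)(W), all W → L
Every other cell has at least one move into one of the L cells above, so it is W.
(4,5): one of the L cells justified above, so L
(0,3): the move to (0,1) reaches an L cell, so W
(7,2): one of the L cells justified above, so L

(4,5): L, (0,3): W, (7,2): L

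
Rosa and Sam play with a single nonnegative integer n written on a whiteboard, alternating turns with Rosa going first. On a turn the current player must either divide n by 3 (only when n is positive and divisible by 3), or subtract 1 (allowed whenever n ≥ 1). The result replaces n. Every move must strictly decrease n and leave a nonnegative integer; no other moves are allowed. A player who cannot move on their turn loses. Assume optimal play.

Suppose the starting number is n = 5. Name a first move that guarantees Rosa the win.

Move to 4.

Label each position W (a win for the player to move) or L (a loss). A position with no legal move is L; any other position is W exactly when some move reaches an L, and L when every move reaches a W.
n=0: no move → L
n=1: W (go to 0, an L position)
n=2: L (sole option 1(W) is W)
n=3: W (go to 2, an L position)
n=4: L (sole option 3(W) is W)
n=5: W (go to 4, an L position)
From 5, the L positions reachable in one move are: 4.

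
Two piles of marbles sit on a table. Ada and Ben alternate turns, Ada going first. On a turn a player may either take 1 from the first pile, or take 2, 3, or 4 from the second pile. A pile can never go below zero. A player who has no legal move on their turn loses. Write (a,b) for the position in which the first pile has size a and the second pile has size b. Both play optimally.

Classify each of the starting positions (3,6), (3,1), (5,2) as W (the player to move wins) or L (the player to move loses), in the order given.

Build the W/L table. Terminal = L. A non-terminal position is W if it has a move to some L; otherwise it is L.
No move ever increases a pile, so every position that can arise here has a ≤ 5 and b ≤ 6; it is enough to label the cells with 0 ≤ a ≤ 5 and 0 ≤ b ≤ 6.
Every move lowers a or b (never raises either), so fill the grid row by row in increasing a, and left to right within a row: each cell's successors are then already labelled.
      b=0  b=1  b=2  b=3  b=4  b=5  b=6
a=0:    L    L    W    W    W    W    L
a=1:    W    W    L    L    W    W    W
a=2:    L    L    W    W    W    W    L
a=3:    W    W    L    L    W    W    W
a=4:    L    L    W    W    W    W    L
a=5:    W    W    L    L    W    W    W
Cells with no legal move (terminal, hence L): (0,0), (0,1).
The remaining L cells, each justified by listing all of its moves:
(0,6): L (options (0,4)(W), (0,3)(W), (0,2)(W) are all W)
(1,2): L (options (0,2)(W), (1,0)(W) are all W)
(1,3): L (options (0,3)(W), (1,1)(W), (1,0)(W) are all W)
(2,0): L (sole option (1,0)(W) is W)
(2,1): L (sole option (1,1)(W) is W)
(2,6): L (options (1,6)(W), (2,4)(W), (2,3)(W), (2,2)(W) are all W)
(3,2): L (options (2,2)(W), (3,0)(W) are all W)
(3,3): L (options (2,3)(W), (3,1)(W), (3,0)(W) are all W)
(4,0): L (sole option (3,0)(W) is W)
(4,1): L (sole option (3,1)(W) is W)
(4,6): L (options (3,6)(W), (4,4)(W), (4,3)(W), (4,2)(W) are all W)
(5,2): L (options (4,2)(W), (5,0)(W) are all W)
(5,3): L (options (4,3)(W), (5,1)(W), (5,0)(W) are all W)
Every other cell has at least one move into one of the L cells above, so it is W.
(3,6): the move to (2,6) reaches an L cell, so W
(3,1): the move to (2,1) reaches an L cell, so W
(5,2): one of the L cells justified above, so L

(3,6): W, (3,1): W, (5,2): L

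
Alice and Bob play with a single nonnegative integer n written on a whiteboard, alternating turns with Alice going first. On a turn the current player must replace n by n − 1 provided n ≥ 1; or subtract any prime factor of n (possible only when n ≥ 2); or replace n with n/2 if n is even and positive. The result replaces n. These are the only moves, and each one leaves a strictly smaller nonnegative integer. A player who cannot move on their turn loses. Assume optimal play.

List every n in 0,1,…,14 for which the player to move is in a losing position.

0, 4, 9, 14

Use the standard recursion: the mover loses at a terminal position; elsewhere, the mover wins exactly when some move hands the opponent an L position.
n=0: no move → L
n=1: can move to 0, which is L ⇒ W
n=2: can move to 0, which is L ⇒ W
n=3: can move to 0, which is L ⇒ W
n=4: moves to 2(W), 3(W); every one is W ⇒ L
n=5: can move to 0, which is L ⇒ W
n=6: can move to 4, which is L ⇒ W
n=7: can move to 0, which is L ⇒ W
n=8: can move to 4, which is L ⇒ W
n=9: moves to 6(W), 8(W); every one is W ⇒ L
n=10: can move to 9, which is L ⇒ W
n=11: can move to 0, which is L ⇒ W
n=12: can move to 9, which is L ⇒ W
n=13: can move to 0, which is L ⇒ W
n=14: moves to 7(W), 12(W), 13(W); every one is W ⇒ L
The losing starting values of n are exactly the entries labelled L in this table (4 of them).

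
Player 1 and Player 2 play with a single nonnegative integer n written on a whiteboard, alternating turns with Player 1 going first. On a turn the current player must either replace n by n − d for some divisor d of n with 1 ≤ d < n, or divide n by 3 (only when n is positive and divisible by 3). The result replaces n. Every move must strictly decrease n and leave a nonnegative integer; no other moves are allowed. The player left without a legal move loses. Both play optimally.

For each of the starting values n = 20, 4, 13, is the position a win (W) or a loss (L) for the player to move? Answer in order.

Classify positions by backward induction: terminal positions (no move available) are L. From any other position, the mover wins iff some move reaches an L.
n=0: no move → L
n=1: no move → L
n=2: can move to 1, which is L ⇒ W
n=3: can move to 1, which is L ⇒ W
n=4: moves to 2(W), 3(W); every one is W ⇒ L
n=5: can move to 4, which is L ⇒ W
n=6: can move to 4, which is L ⇒ W
n=7: the only move is to 6(W), a W ⇒ L
n=8: can move to 4, which is L ⇒ W
n=9: moves to 3(W), 6(W), 8(W); every one is W ⇒ L
n=10: can move to 9, which is L ⇒ W
n=11: the only move is to 10(W), a W ⇒ L
n=12: can move to 4, which is L ⇒ W
n=13: the only move is to 12(W), a W ⇒ L
n=14: can move to 7, which is L ⇒ W
n=15: moves to 5(W), 10(W), 12(W), 14(W); every one is W ⇒ L
n=16: can move to 15, which is L ⇒ W
n=17: the only move is to 16(W), a W ⇒ L
n=18: can move to 9, which is L ⇒ W
n=19: the only move is to 18(W), a W ⇒ L
n=20: can move to 15, which is L ⇒ W

20: W, 4: L, 13: L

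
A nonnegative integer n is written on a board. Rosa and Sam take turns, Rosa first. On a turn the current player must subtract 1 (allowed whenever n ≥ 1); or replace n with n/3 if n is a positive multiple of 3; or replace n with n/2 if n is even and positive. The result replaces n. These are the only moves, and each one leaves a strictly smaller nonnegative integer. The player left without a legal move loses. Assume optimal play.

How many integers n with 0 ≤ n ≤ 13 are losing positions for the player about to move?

Positions with no move are L. A position that does have a move is losing for the player to move precisely when every available move leads to a winning position for the opponent. Fill in the labels:
n=0: no move → L
n=1: can move to 0, which is L ⇒ W
n=2: the only move is to 1(W), a W ⇒ L
n=3: can move to 2, which is L ⇒ W
n=4: can move to 2, which is L ⇒ W
n=5: the only move is to 4(W), a W ⇒ L
n=6: can move to 2, which is L ⇒ W
n=7: the only move is to 6(W), a W ⇒ L
n=8: can move to 7, which is L ⇒ W
n=9: moves to 3(W), 8(W); every one is W ⇒ L
n=10: can move to 5, which is L ⇒ W
n=11: the only move is to 10(W), a W ⇒ L
n=12: can move to 11, which is L ⇒ W
n=13: the only move is to 12(W), a W ⇒ L
L entries with 0 ≤ n ≤ 13: n = 0, 2, 5, 7, 9, 11, 13; that makes 7.

7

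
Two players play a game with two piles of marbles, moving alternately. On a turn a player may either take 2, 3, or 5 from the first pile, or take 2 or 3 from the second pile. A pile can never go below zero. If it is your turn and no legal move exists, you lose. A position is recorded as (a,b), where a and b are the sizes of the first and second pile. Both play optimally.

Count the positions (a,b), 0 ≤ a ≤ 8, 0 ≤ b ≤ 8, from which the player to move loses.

Label each position W (a win for the player to move) or L (a loss). A position with no legal move is L; any other position is W exactly when some move reaches an L, and L when every move reaches a W.
Every move lowers a or b (never raises either), so fill the grid row by row in increasing a, and left to right within a row: each cell's successors are then already labelled.
      b=0  b=1  b=2  b=3  b=4  b=5  b=6  b=7  b=8
a=0:    L    L    W    W    W    L    L    W    W
a=1:    L    L    W    W    W    L    L    W    W
a=2:    W    W    L    L    W    W    W    L    L
a=3:    W    W    L    L    W    W    W    L    L
a=4:    W    W    W    W    L    W    W    W    W
a=5:    W    W    W    W    L    W    W    W    W
a=6:    W    W    W    W    W    W    W    W    W
a=7:    L    L    W    W    W    L    L    W    W
a=8:    L    L    W    W    W    L    L    W    W
Cells with no legal move (terminal, hence L): (0,0), (0,1), (1,0), (1,1).
The remaining L cells, each justified by listing all of its moves:
(0,5): moves to (0,3)(W), (0,2)(W); every one is W ⇒ L
(0,6): moves to (0,4)(W), (0,3)(W); every one is W ⇒ L
(1,5): moves to (1,3)(W), (1,2)(W); every one is W ⇒ L
(1,6): moves to (1,4)(W), (1,3)(W); every one is W ⇒ L
(2,2): moves to (0,2)(W), (2,0)(W); every one is W ⇒ L
(2,3): moves to (0,3)(W), (2,1)(W), (2,0)(W); every one is W ⇒ L
(2,7): moves to (0,7)(W), (2,5)(W), (2,4)(W); every one is W ⇒ L
(2,8): moves to (0,8)(W), (2,6)(W), (2,5)(W); every one is W ⇒ L
(3,2): moves to (1,2)(W), (0,2)(W), (3,0)(W); every one is W ⇒ L
(3,3): moves to (1,3)(W), (0,3)(W), (3,1)(W), (3,0)(W); every one is W ⇒ L
(3,7): moves to (1,7)(W), (0,7)(W), (3,5)(W), (3,4)(W); every one is W ⇒ L
(3,8): moves to (1,8)(W), (0,8)(W), (3,6)(W), (3,5)(W); every one is W ⇒ L
(4,4): moves to (2,4)(W), (1,4)(W), (4,2)(W), (4,1)(W); every one is W ⇒ L
(5,4): moves to (3,4)(W), (2,4)(W), (0,4)(W), (5,2)(W), (5,1)(W); every one is W ⇒ L
(7,0): moves to (5,0)(W), (4,0)(W), (2,0)(W); every one is W ⇒ L
(7,1): moves to (5,1)(W), (4,1)(W), (2,1)(W); every one is W ⇒ L
(7,5): moves to (5,5)(W), (4,5)(W), (2,5)(W), (7,3)(W), (7,2)(W); every one is W ⇒ L
(7,6): moves to (5,6)(W), (4,6)(W), (2,6)(W), (7,4)(W), (7,3)(W); every one is W ⇒ L
(8,0): moves to (6,0)(W), (5,0)(W), (3,0)(W); every one is W ⇒ L
(8,1): moves to (6,1)(W), (5,1)(W), (3,1)(W); every one is W ⇒ L
(8,5): moves to (6,5)(W), (5,5)(W), (3,5)(W), (8,3)(W), (8,2)(W); every one is W ⇒ L
(8,6): moves to (6,6)(W), (5,6)(W), (3,6)(W), (8,4)(W), (8,3)(W); every one is W ⇒ L
Every other cell has at least one move into one of the L cells above, so it is W.
L cells per row: a=0: 4, a=1: 4, a=2: 4, a=3: 4, a=4: 1, a=5: 1, a=6: 0, a=7: 4, a=8: 4; total 26.

26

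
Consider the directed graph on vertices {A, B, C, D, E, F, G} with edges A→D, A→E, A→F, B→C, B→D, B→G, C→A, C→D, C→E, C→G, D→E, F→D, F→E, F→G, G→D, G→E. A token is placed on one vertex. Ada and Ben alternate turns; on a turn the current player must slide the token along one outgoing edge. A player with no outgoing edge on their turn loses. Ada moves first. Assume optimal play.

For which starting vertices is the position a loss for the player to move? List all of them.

Work bottom-up. With no move the player to move loses. Otherwise the position is W if at least one move leads to an L position for the opponent, and L if every move leads to a W.
Every edge goes from a vertex to one that appears earlier in the order E, D, G, F, A, C, B, so processing vertices in that order labels each vertex after all of its successors.
E: no outgoing edge → L
D: W (go to E, an L position)
G: W (go to E, an L position)
F: W (go to E, an L position)
A: W (go to E, an L position)
C: W (go to E, an L position)
B: L (options C(W), G(W), D(W) are all W)
Reading off the rows marked L gives the requested list; there are 2 such vertices.

B, E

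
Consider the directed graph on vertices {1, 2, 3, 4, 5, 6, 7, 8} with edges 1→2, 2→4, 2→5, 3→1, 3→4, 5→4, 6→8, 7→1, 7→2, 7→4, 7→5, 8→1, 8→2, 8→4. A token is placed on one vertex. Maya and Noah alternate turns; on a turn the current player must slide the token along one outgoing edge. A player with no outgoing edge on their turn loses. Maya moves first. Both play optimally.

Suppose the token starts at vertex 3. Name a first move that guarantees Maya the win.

Label each position W (a win for the player to move) or L (a loss). A position with no legal move is L; any other position is W exactly when some move reaches an L, and L when every move reaches a W.
Every edge goes from a vertex to one that appears earlier in the order 4, 5, 2, 1, 8, 6, 3, 7, so processing vertices in that order labels each vertex after all of its successors.
4: no outgoing edge → L
5: →4(L), so W
2: →4(L), so W
1: →2(W) only, which is W, so L
8: →1(L), so W
6: →8(W) only, which is W, so L
3: →1(L), so W
7: →1(L), so W
From 3, the L positions reachable in one move are: 1, 4. Any move reaching one of these is winning.

Move to 1.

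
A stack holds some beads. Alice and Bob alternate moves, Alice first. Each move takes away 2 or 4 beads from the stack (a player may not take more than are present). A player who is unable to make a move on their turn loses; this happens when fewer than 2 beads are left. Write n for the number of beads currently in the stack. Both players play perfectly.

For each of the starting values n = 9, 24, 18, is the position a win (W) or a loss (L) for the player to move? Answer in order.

9: W, 24: L, 18: L

Build the W/L table. Terminal = L. A non-terminal position is W if it has a move to some L; otherwise it is L.
n=0: no move → L
n=1: no move → L
n=2: can move to 0, which is L ⇒ W
n=3: can move to 1, which is L ⇒ W
n=4: can move to 0, which is L ⇒ W
n=5: can move to 1, which is L ⇒ W
n=6: moves to 4(W), 2(W); every one is W ⇒ L
n=7: moves to 5(W), 3(W); every one is W ⇒ L
n=8: can move to 6, which is L ⇒ W
n=9: can move to 7, which is L ⇒ W
n=10: can move to 6, which is L ⇒ W
n=11: can move to 7, which is L ⇒ W
n=12: moves to 10(W), 8(W); every one is W ⇒ L
n=13: moves to 11(W), 9(W); every one is W ⇒ L
n=14: can move to 12, which is L ⇒ W
n=15: can move to 13, which is L ⇒ W
n=16: can move to 12, which is L ⇒ W
n=17: can move to 13, which is L ⇒ W
n=18: moves to 16(W), 14(W); every one is W ⇒ L
n=19: moves to 17(W), 15(W); every one is W ⇒ L
n=20: can move to 18, which is L ⇒ W
n=21: can move to 19, which is L ⇒ W
n=22: can move to 18, which is L ⇒ W
n=23: can move to 19, which is L ⇒ W
n=24: moves to 22(W), 20(W); every one is W ⇒ L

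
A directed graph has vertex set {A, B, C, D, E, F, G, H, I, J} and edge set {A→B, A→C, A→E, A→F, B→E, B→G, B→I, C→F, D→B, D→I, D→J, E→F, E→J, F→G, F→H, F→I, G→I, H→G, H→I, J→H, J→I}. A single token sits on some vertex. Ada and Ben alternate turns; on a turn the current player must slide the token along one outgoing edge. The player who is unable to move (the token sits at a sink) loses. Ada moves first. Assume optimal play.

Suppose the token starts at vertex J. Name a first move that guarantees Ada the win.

Move to I.

Label each position W (a win for the player to move) or L (a loss). A position with no legal move is L; any other position is W exactly when some move reaches an L, and L when every move reaches a W.
Every edge goes from a vertex to one that appears earlier in the order I, G, H, F, J, E, B, D, C, A, so processing vertices in that order labels each vertex after all of its successors.
I: no outgoing edge → L
G: reaches L-position I → W
H: reaches L-position I → W
F: reaches L-position I → W
J: reaches L-position I → W
E: only reaches J(W), F(W), all W → L
B: reaches L-position E → W
D: reaches L-position I → W
C: only reaches F(W), which is W → L
A: reaches L-position C → W
From J, the L positions reachable in one move are: I.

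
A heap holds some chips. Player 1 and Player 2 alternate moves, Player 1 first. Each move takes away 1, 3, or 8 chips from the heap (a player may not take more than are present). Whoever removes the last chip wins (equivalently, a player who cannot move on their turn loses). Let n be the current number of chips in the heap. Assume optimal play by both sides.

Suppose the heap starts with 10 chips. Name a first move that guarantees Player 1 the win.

Remove 8, leaving 2.

Classify positions by backward induction: terminal positions (no move available) are L. From any other position, the mover wins iff some move reaches an L.
n=0: no move → L
n=1: reaches L-position 0 → W
n=2: only reaches 1(W), which is W → L
n=3: reaches L-position 2 → W
n=4: only reaches 3(W), 1(W), all W → L
n=5: reaches L-position 4 → W
n=6: only reaches 5(W), 3(W), all W → L
n=7: reaches L-position 6 → W
n=8: reaches L-position 0 → W
n=9: reaches L-position 6 → W
n=10: reaches L-position 2 → W
From 10, the L positions reachable in one move are: 2.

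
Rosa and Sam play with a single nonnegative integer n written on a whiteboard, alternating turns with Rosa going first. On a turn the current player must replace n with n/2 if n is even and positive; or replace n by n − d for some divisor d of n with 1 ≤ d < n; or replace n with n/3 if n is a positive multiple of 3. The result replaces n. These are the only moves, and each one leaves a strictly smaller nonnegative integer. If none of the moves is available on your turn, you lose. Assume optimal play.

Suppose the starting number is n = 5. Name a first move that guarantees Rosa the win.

Work bottom-up. With no move the player to move loses. Otherwise the position is W if at least one move leads to an L position for the opponent, and L if every move leads to a W.
n=0: no move → L
n=1: no move → L
n=2: W (go to 1, an L position)
n=3: W (go to 1, an L position)
n=4: L (options 2(W), 3(W) are all W)
n=5: W (go to 4, an L position)
From 5, the L positions reachable in one move are: 4.

Move to 4.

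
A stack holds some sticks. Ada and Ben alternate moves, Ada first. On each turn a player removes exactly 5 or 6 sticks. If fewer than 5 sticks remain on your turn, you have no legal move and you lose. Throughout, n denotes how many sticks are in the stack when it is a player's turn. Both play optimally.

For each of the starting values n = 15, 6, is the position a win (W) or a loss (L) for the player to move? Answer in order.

Label each position W (a win for the player to move) or L (a loss). A position with no legal move is L; any other position is W exactly when some move reaches an L, and L when every move reaches a W.
n=0: no move → L
n=1: no move → L
n=2: no move → L
n=3: no move → L
n=4: no move → L
n=5: W (go to 0, an L position)
n=6: W (go to 1, an L position)
n=7: W (go to 2, an L position)
n=8: W (go to 3, an L position)
n=9: W (go to 4, an L position)
n=10: W (go to 4, an L position)
n=11: L (options 6(W), 5(W) are all W)
n=12: L (options 7(W), 6(W) are all W)
n=13: L (options 8(W), 7(W) are all W)
n=14: L (options 9(W), 8(W) are all W)
n=15: L (options 10(W), 9(W) are all W)

15: L, 6: W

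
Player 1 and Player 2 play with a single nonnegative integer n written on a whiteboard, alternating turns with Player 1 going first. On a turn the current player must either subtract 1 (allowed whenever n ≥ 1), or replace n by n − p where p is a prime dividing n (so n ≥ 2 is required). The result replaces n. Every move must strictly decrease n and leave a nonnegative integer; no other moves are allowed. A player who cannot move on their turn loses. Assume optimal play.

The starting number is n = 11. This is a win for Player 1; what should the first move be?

Move to 0.

Compute win/loss labels from the base case upward. A position with no move is L. Any other position is W if it can reach an L in one move, else L.
n=0: no move → L
n=1: reaches L-position 0 → W
n=2: reaches L-position 0 → W
n=3: reaches L-position 0 → W
n=4: only reaches 2(W), 3(W), all W → L
n=5: reaches L-position 0 → W
n=6: reaches L-position 4 → W
n=7: reaches L-position 0 → W
n=8: only reaches 6(W), 7(W), all W → L
n=9: reaches L-position 8 → W
n=10: reaches L-position 8 → W
n=11: reaches L-position 0 → W
From 11, the L positions reachable in one move are: 0.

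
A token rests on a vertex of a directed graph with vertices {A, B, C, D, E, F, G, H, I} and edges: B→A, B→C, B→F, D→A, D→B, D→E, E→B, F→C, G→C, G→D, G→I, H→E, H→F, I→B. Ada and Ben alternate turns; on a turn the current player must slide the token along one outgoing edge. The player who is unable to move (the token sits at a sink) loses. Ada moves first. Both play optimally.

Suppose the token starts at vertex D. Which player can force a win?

Ada wins.

Label each position W (a win for the player to move) or L (a loss). A position with no legal move is L; any other position is W exactly when some move reaches an L, and L when every move reaches a W.
Every edge goes from a vertex to one that appears earlier in the order C, A, F, B, E, D, H, I, G, so processing vertices in that order labels each vertex after all of its successors.
C: no outgoing edge → L
A: no outgoing edge → L
F: →C(L), so W
B: →A(L), so W
E: →B(W) only, which is W, so L
D: →E(L), so W
H: →E(L), so W
I: →B(W) only, which is W, so L
G: →I(L), so W
From D Ada can move to E, reaching an L position.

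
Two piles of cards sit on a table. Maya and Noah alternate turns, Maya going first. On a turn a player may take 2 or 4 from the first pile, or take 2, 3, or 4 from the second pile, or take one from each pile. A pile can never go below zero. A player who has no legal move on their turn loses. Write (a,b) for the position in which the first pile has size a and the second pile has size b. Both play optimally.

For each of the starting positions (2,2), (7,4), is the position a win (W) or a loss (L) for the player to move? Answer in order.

(2,2): L, (7,4): W

Build the W/L table. Terminal = L. A non-terminal position is W if it has a move to some L; otherwise it is L.
No move ever increases a pile, so every position that can arise here has a ≤ 7 and b ≤ 4; it is enough to label the cells with 0 ≤ a ≤ 7 and 0 ≤ b ≤ 4.
Every move lowers a or b (never raises either), so fill the grid row by row in increasing a, and left to right within a row: each cell's successors are then already labelled.
      b=0  b=1  b=2  b=3  b=4
a=0:    L    L    W    W    W
a=1:    L    W    W    W    W
a=2:    W    W    L    L    W
a=3:    W    L    L    W    W
a=4:    W    W    W    W    L
a=5:    W    W    W    L    L
a=6:    L    L    W    W    W
a=7:    L    W    W    W    W
Cells with no legal move (terminal, hence L): (0,0), (0,1), (1,0).
The remaining L cells, each justified by listing all of its moves:
(2,2): L (options (0,2)(W), (2,0)(W), (1,1)(W) are all W)
(2,3): L (options (0,3)(W), (2,1)(W), (2,0)(W), (1,2)(W) are all W)
(3,1): L (options (1,1)(W), (2,0)(W) are all W)
(3,2): L (options (1,2)(W), (3,0)(W), (2,1)(W) are all W)
(4,4): L (options (2,4)(W), (0,4)(W), (4,2)(W), (4,1)(W), (4,0)(W), (3,3)(W) are all W)
(5,3): L (options (3,3)(W), (1,3)(W), (5,1)(W), (5,0)(W), (4,2)(W) are all W)
(5,4): L (options (3,4)(W), (1,4)(W), (5,2)(W), (5,1)(W), (5,0)(W), (4,3)(W) are all W)
(6,0): L (options (4,0)(W), (2,0)(W) are all W)
(6,1): L (options (4,1)(W), (2,1)(W), (5,0)(W) are all W)
(7,0): L (options (5,0)(W), (3,0)(W) are all W)
Every other cell has at least one move into one of the L cells above, so it is W.
(2,2): one of the L cells justified above, so L
(7,4): the move to (5,4) reaches an L cell, so W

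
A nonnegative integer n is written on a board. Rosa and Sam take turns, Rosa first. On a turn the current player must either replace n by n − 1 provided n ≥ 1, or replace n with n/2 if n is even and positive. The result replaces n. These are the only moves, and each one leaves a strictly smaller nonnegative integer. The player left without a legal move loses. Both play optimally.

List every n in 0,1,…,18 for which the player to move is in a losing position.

0, 2, 5, 7, 9, 11, 13, 15, 17

Work bottom-up. With no move the player to move loses. Otherwise the position is W if at least one move leads to an L position for the opponent, and L if every move leads to a W.
n=0: no move → L
n=1: W (go to 0, an L position)
n=2: L (sole option 1(W) is W)
n=3: W (go to 2, an L position)
n=4: W (go to 2, an L position)
n=5: L (sole option 4(W) is W)
n=6: W (go to 5, an L position)
n=7: L (sole option 6(W) is W)
n=8: W (go to 7, an L position)
n=9: L (sole option 8(W) is W)
n=10: W (go to 5, an L position)
n=11: L (sole option 10(W) is W)
n=12: W (go to 11, an L position)
n=13: L (sole option 12(W) is W)
n=14: W (go to 7, an L position)
n=15: L (sole option 14(W) is W)
n=16: W (go to 15, an L position)
n=17: L (sole option 16(W) is W)
n=18: W (go to 9, an L position)
The losing starting values of n are exactly the entries labelled L in this table (9 of them).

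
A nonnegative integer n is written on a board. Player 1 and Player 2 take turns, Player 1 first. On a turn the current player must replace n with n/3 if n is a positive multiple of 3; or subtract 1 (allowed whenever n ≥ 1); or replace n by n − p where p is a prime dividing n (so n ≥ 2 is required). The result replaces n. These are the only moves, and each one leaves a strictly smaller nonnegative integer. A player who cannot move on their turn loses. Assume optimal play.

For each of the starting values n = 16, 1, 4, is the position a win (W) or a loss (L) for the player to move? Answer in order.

16: W, 1: W, 4: L

Work bottom-up. With no move the player to move loses. Otherwise the position is W if at least one move leads to an L position for the opponent, and L if every move leads to a W.
n=0: no move → L
n=1: reaches L-position 0 → W
n=2: reaches L-position 0 → W
n=3: reaches L-position 0 → W
n=4: only reaches 2(W), 3(W), all W → L
n=5: reaches L-position 0 → W
n=6: reaches L-position 4 → W
n=7: reaches L-position 0 → W
n=8: only reaches 6(W), 7(W), all W → L
n=9: reaches L-position 8 → W
n=10: reaches L-position 8 → W
n=11: reaches L-position 0 → W
n=12: reaches L-position 4 → W
n=13: reaches L-position 0 → W
n=14: only reaches 7(W), 12(W), 13(W), all W → L
n=15: reaches L-position 14 → W
n=16: reaches L-position 14 → W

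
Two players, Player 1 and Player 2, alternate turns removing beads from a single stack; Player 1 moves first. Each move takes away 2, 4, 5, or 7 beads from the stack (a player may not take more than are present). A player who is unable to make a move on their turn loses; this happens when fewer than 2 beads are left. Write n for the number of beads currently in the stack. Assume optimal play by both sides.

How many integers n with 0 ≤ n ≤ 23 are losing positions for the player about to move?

Use the standard recursion: the mover loses at a terminal position; elsewhere, the mover wins exactly when some move hands the opponent an L position.
n=0: no move → L
n=1: no move → L
n=2: →0(L), so W
n=3: →1(L), so W
n=4: →0(L), so W
n=5: →1(L), so W
n=6: →1(L), so W
n=7: →0(L), so W
n=8: →1(L), so W
n=9: →7(W), 5(W), 4(W), 2(W) — all W, so L
n=10: →8(W), 6(W), 5(W), 3(W) — all W, so L
n=11: →9(L), so W
n=12: →10(L), so W
n=13: →9(L), so W
n=14: →10(L), so W
n=15: →10(L), so W
n=16: →9(L), so W
n=17: →10(L), so W
n=18: →16(W), 14(W), 13(W), 11(W) — all W, so L
n=19: →17(W), 15(W), 14(W), 12(W) — all W, so L
n=20: →18(L), so W
n=21: →19(L), so W
n=22: →18(L), so W
n=23: →19(L), so W
L entries with 0 ≤ n ≤ 23: n = 0, 1, 9, 10, 18, 19; that makes 6.

6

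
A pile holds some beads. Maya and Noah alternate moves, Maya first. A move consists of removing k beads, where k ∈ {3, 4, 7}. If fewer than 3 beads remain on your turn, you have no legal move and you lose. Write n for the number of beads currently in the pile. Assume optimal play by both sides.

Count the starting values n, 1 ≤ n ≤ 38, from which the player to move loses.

Label each position W (a win for the player to move) or L (a loss). A position with no legal move is L; any other position is W exactly when some move reaches an L, and L when every move reaches a W.
n=0: no move → L
n=1: no move → L
n=2: no move → L
n=3: →0(L), so W
n=4: →1(L), so W
n=5: →2(L), so W
n=6: →2(L), so W
n=7: →0(L), so W
n=8: →1(L), so W
n=9: →2(L), so W
n=10: →7(W), 6(W), 3(W) — all W, so L
n=11: →8(W), 7(W), 4(W) — all W, so L
n=12: →9(W), 8(W), 5(W) — all W, so L
n=13: →10(L), so W
n=14: →11(L), so W
n=15: →12(L), so W
n=16: →12(L), so W
n=17: →10(L), so W
n=18: →11(L), so W
n=19: →12(L), so W
n=20: →17(W), 16(W), 13(W) — all W, so L
n=21: →18(W), 17(W), 14(W) — all W, so L
n=22: →19(W), 18(W), 15(W) — all W, so L
n=23: →20(L), so W
n=24: →21(L), so W
n=25: →22(L), so W
n=26: →22(L), so W
n=27: →20(L), so W
n=28: →21(L), so W
n=29: →22(L), so W
n=30: →27(W), 26(W), 23(W) — all W, so L
n=31: →28(W), 27(W), 24(W) — all W, so L
n=32: →29(W), 28(W), 25(W) — all W, so L
n=33: →30(L), so W
n=34: →31(L), so W
n=35: →32(L), so W
n=36: →32(L), so W
n=37: →30(L), so W
n=38: →31(L), so W
L entries with 1 ≤ n ≤ 38 (n=0 is outside the asked range and is not counted): n = 1, 2, 10, 11, 12, 20, 21, 22, 30, 31, 32; that makes 11.

11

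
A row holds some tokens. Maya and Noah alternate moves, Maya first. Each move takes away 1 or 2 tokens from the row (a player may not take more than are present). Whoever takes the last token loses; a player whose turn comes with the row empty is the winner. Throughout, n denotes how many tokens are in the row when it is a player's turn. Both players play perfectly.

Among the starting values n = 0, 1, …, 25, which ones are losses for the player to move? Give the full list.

1, 4, 7, 10, 13, 16, 19, 22, 25

Work bottom-up. With no move the player to move wins. Otherwise the position is W if at least one move leads to an L position for the opponent, and L if every move leads to a W.
n=0: no move; the opponent has just taken the last token and therefore loses → W
n=1: the only move is to 0(W), a W ⇒ L
n=2: can move to 1, which is L ⇒ W
n=3: can move to 1, which is L ⇒ W
n=4: moves to 3(W), 2(W); every one is W ⇒ L
n=5: can move to 4, which is L ⇒ W
n=6: can move to 4, which is L ⇒ W
n=7: moves to 6(W), 5(W); every one is W ⇒ L
n=8: can move to 7, which is L ⇒ W
n=9: can move to 7, which is L ⇒ W
n=10: moves to 9(W), 8(W); every one is W ⇒ L
n=11: can move to 10, which is L ⇒ W
n=12: can move to 10, which is L ⇒ W
n=13: moves to 12(W), 11(W); every one is W ⇒ L
n=14: can move to 13, which is L ⇒ W
n=15: can move to 13, which is L ⇒ W
n=16: moves to 15(W), 14(W); every one is W ⇒ L
n=17: can move to 16, which is L ⇒ W
n=18: can move to 16, which is L ⇒ W
n=19: moves to 18(W), 17(W); every one is W ⇒ L
n=20: can move to 19, which is L ⇒ W
n=21: can move to 19, which is L ⇒ W
n=22: moves to 21(W), 20(W); every one is W ⇒ L
n=23: can move to 22, which is L ⇒ W
n=24: can move to 22, which is L ⇒ W
n=25: moves to 24(W), 23(W); every one is W ⇒ L
Reading off the rows marked L gives the requested list; there are 9 such values of n.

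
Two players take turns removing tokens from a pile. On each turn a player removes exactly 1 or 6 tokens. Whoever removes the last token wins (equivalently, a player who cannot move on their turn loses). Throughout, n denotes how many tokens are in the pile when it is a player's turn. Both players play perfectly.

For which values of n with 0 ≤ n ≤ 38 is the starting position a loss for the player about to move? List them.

Use the standard recursion: the mover loses at a terminal position; elsewhere, the mover wins exactly when some move hands the opponent an L position.
n=0: no move → L
n=1: can move to 0, which is L ⇒ W
n=2: the only move is to 1(W), a W ⇒ L
n=3: can move to 2, which is L ⇒ W
n=4: the only move is to 3(W), a W ⇒ L
n=5: can move to 4, which is L ⇒ W
n=6: can move to 0, which is L ⇒ W
n=7: moves to 6(W), 1(W); every one is W ⇒ L
n=8: can move to 7, which is L ⇒ W
n=9: moves to 8(W), 3(W); every one is W ⇒ L
n=10: can move to 9, which is L ⇒ W
n=11: moves to 10(W), 5(W); every one is W ⇒ L
n=12: can move to 11, which is L ⇒ W
n=13: can move to 7, which is L ⇒ W
n=14: moves to 13(W), 8(W); every one is W ⇒ L
n=15: can move to 14, which is L ⇒ W
n=16: moves to 15(W), 10(W); every one is W ⇒ L
n=17: can move to 16, which is L ⇒ W
n=18: moves to 17(W), 12(W); every one is W ⇒ L
n=19: can move to 18, which is L ⇒ W
n=20: can move to 14, which is L ⇒ W
n=21: moves to 20(W), 15(W); every one is W ⇒ L
n=22: can move to 21, which is L ⇒ W
n=23: moves to 22(W), 17(W); every one is W ⇒ L
n=24: can move to 23, which is L ⇒ W
n=25: moves to 24(W), 19(W); every one is W ⇒ L
n=26: can move to 25, which is L ⇒ W
n=27: can move to 21, which is L ⇒ W
n=28: moves to 27(W), 22(W); every one is W ⇒ L
n=29: can move to 28, which is L ⇒ W
n=30: moves to 29(W), 24(W); every one is W ⇒ L
n=31: can move to 30, which is L ⇒ W
n=32: moves to 31(W), 26(W); every one is W ⇒ L
n=33: can move to 32, which is L ⇒ W
n=34: can move to 28, which is L ⇒ W
n=35: moves to 34(W), 29(W); every one is W ⇒ L
n=36: can move to 35, which is L ⇒ W
n=37: moves to 36(W), 31(W); every one is W ⇒ L
n=38: can move to 37, which is L ⇒ W
Reading off the rows marked L gives the requested list; there are 17 such values of n.

0, 2, 4, 7, 9, 11, 14, 16, 18, 21, 23, 25, 28, 30, 32, 35, 37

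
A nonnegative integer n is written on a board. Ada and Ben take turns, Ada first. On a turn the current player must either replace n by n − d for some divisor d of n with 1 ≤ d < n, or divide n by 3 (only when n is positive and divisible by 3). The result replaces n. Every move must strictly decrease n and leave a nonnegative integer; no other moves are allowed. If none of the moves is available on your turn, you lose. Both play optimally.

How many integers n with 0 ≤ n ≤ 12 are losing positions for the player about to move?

Compute win/loss labels from the base case upward. A position with no move is L. Any other position is W if it can reach an L in one move, else L.
n=0: no move → L
n=1: no move → L
n=2: can move to 1, which is L ⇒ W
n=3: can move to 1, which is L ⇒ W
n=4: moves to 2(W), 3(W); every one is W ⇒ L
n=5: can move to 4, which is L ⇒ W
n=6: can move to 4, which is L ⇒ W
n=7: the only move is to 6(W), a W ⇒ L
n=8: can move to 4, which is L ⇒ W
n=9: moves to 3(W), 6(W), 8(W); every one is W ⇒ L
n=10: can move to 9, which is L ⇒ W
n=11: the only move is to 10(W), a W ⇒ L
n=12: can move to 4, which is L ⇒ W
L entries with 0 ≤ n ≤ 12: n = 0, 1, 4, 7, 9, 11; that makes 6.

6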